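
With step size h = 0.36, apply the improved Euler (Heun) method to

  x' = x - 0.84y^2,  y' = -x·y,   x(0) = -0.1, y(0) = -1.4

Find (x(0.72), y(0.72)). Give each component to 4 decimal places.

-2.4451, -2.6151

Heun on (x,y): k1 = f(t_n, state_n); k2 = f(t_n + h, state_n + h·k1); state_{n+1} = state_n + (h/2)·(k1 + k2).
0.000000: (-0.100000, -1.400000)
  k1 = (-1.746400, -0.140000)
  predictor → (-0.728704, -1.450400)
  k2 = (-2.495779, -1.056912)
  → (-0.863592, -1.615444)
0.360000: (-0.863592, -1.615444)
  k1 = (-3.055707, -1.395085)
  predictor → (-1.963646, -2.117675)
  k2 = (-5.730666, -4.158365)
  → (-2.445139, -2.615065)
(x(0.72), y(0.72)) ≈ (-2.4451, -2.6151)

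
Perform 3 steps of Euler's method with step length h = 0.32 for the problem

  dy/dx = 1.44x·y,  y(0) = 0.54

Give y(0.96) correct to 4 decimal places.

Euler: y_{n+1} = y_n + h·f(x_n, y_n).
x=0.000000, y=0.540000: f=0.000000 → y ← 0.540000 + 0.32·0.000000 = 0.540000
x=0.320000, y=0.540000: f=0.248832 → y ← 0.540000 + 0.32·0.248832 = 0.619626
x=0.640000, y=0.619626: f=0.571048 → y ← 0.619626 + 0.32·0.571048 = 0.802361
y(0.96) ≈ 0.8024

0.8024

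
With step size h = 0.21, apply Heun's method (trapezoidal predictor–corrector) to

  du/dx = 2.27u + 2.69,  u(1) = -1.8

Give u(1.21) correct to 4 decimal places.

Heun: k1 = f(x_n, u_n); k2 = f(x_n + h, u_n + h·k1); u_{n+1} = u_n + (h/2)·(k1 + k2).
x=1.000000, u=-1.800000:
  k1 = f(1.000000, -1.800000) = -1.396000
  k2 = f(1.210000, -2.093160) = -2.061473
  u ← -1.800000 + (0.21/2)·(-1.396000 + (-2.061473)) = -2.163035
u(1.21) ≈ -2.1630

-2.1630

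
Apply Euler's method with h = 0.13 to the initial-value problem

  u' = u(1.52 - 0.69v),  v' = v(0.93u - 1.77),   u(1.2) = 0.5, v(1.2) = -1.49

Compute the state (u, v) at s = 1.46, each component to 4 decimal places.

0.8710, -1.0521

Euler on (u,v): u_{n+1} = u_n + h·u', v_{n+1} = v_n + h·v'.
1.200000: (0.500000, -1.490000); f=(1.274050, 1.944450) → (0.665627, -1.237221)
1.330000: (0.665627, -1.237221); f=(1.579986, 1.424002) → (0.871025, -1.052101)
(u(1.46), v(1.46)) ≈ (0.8710, -1.0521)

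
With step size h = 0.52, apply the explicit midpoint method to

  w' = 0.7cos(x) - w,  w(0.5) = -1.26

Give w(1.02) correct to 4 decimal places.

-0.5944

Midpoint: k1 = f(x_n, w_n); k2 = f(x_n + h/2, w_n + (h/2)·k1); w_{n+1} = w_n + h·k2.
x=0.500000, w=-1.260000:
  k1 = f(0.500000, -1.260000) = 1.874308
  k2 = f(0.760000, -0.772680) = 1.280065
  w ← -1.260000 + 0.52·1.280065 = -0.594366
w(1.02) ≈ -0.5944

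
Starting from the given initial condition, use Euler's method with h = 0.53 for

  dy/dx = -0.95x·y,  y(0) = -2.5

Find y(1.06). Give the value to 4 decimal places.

Euler: y_{n+1} = y_n + h·f(x_n, y_n).
x=0.000000, y=-2.500000: f=0.000000 → y ← -2.500000 + 0.53·0.000000 = -2.500000
x=0.530000, y=-2.500000: f=1.258750 → y ← -2.500000 + 0.53·1.258750 = -1.832863
y(1.06) ≈ -1.8329

-1.8329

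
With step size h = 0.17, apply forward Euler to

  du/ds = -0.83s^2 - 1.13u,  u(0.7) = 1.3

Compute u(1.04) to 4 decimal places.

Euler: u_{n+1} = u_n + h·f(s_n, u_n).
s=0.700000, u=1.300000: f=-1.875700 → u ← 1.300000 + 0.17·(-1.875700) = 0.981131
s=0.870000, u=0.981131: f=-1.736905 → u ← 0.981131 + 0.17·(-1.736905) = 0.685857
u(1.04) ≈ 0.6859

0.6859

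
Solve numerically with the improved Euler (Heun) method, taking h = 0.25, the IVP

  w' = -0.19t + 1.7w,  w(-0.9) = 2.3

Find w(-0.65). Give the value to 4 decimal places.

Heun: k1 = f(t_n, w_n); k2 = f(t_n + h, w_n + h·k1); w_{n+1} = w_n + (h/2)·(k1 + k2).
t=-0.900000, w=2.300000:
  k1 = f(-0.900000, 2.300000) = 4.081000
  k2 = f(-0.650000, 3.320250) = 5.767925
  w ← 2.300000 + (0.25/2)·(4.081000 + 5.767925) = 3.531116
w(-0.65) ≈ 3.5311

3.5311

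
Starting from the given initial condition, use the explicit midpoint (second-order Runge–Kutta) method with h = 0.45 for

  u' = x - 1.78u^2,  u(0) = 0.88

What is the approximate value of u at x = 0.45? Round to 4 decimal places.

Midpoint: k1 = f(x_n, u_n); k2 = f(x_n + h/2, u_n + (h/2)·k1); u_{n+1} = u_n + h·k2.
x=0.000000, u=0.880000:
  k1 = f(0.000000, 0.880000) = -1.378432
  k2 = f(0.225000, 0.569853) = -0.353023
  u ← 0.880000 + 0.45·(-0.353023) = 0.721139
u(0.45) ≈ 0.7211

0.7211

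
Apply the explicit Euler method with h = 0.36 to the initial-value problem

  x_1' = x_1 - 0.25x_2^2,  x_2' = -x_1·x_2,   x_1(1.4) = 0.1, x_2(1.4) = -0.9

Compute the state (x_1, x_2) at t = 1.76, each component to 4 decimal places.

0.0631, -0.8676

Euler on (x_1,x_2): x_1_{n+1} = x_1_n + h·x_1', x_2_{n+1} = x_2_n + h·x_2'.
1.400000: (0.100000, -0.900000); f=(-0.102500, 0.090000) → (0.063100, -0.867600)
(x_1(1.76), x_2(1.76)) ≈ (0.0631, -0.8676)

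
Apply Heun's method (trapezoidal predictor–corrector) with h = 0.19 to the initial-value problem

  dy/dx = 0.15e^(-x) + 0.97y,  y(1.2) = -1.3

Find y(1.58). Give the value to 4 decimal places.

-1.8585

Heun: k1 = f(x_n, y_n); k2 = f(x_n + h, y_n + h·k1); y_{n+1} = y_n + (h/2)·(k1 + k2).
x=1.200000, y=-1.300000:
  k1 = f(1.200000, -1.300000) = -1.215821
  k2 = f(1.390000, -1.531006) = -1.447714
  y ← -1.300000 + (0.19/2)·(-1.215821 + (-1.447714)) = -1.553036
x=1.390000, y=-1.553036:
  k1 = f(1.390000, -1.553036) = -1.469083
  k2 = f(1.580000, -1.832162) = -1.746301
  y ← -1.553036 + (0.19/2)·(-1.469083 + (-1.746301)) = -1.858497
y(1.58) ≈ -1.8585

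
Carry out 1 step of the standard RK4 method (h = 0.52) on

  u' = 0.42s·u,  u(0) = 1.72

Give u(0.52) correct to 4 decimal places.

RK4: k1 = f(s_n, u_n); k2 = f(s_n + h/2, u_n + (h/2)·k1); k3 = f(s_n + h/2, u_n + (h/2)·k2); k4 = f(s_n + h, u_n + h·k3); u_{n+1} = u_n + (h/6)·(k1 + 2k2 + 2k3 + k4).
s=0.000000, u=1.720000:
  k1 = f(0.000000, 1.720000) = 0.000000
  k2 = f(0.260000, 1.720000) = 0.187824
  k3 = f(0.260000, 1.768834) = 0.193157
  k4 = f(0.520000, 1.820441) = 0.397584
  u ← 1.720000 + (0.52/6)·(k1 + 2k2 + 2k3 + k4) = 1.820494
u(0.52) ≈ 1.8205

1.8205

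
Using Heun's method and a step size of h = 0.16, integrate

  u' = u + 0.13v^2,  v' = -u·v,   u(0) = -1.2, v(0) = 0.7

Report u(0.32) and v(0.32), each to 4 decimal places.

Heun on (u,v): k1 = f(t_n, state_n); k2 = f(t_n + h, state_n + h·k1); state_{n+1} = state_n + (h/2)·(k1 + k2).
0.000000: (-1.200000, 0.700000)
  k1 = (-1.136300, 0.840000)
  predictor → (-1.381808, 0.834400)
  k2 = (-1.291299, 1.152981)
  → (-1.394208, 0.859438)
0.160000: (-1.394208, 0.859438)
  k1 = (-1.298185, 1.198236)
  predictor → (-1.601918, 1.051156)
  k2 = (-1.458277, 1.683866)
  → (-1.614725, 1.090007)
(u(0.32), v(0.32)) ≈ (-1.6147, 1.0900)

-1.6147, 1.0900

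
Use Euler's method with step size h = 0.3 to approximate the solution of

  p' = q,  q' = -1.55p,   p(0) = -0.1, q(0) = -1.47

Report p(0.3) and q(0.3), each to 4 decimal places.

Euler on (p,q): p_{n+1} = p_n + h·p', q_{n+1} = q_n + h·q'.
0.000000: (-0.100000, -1.470000); f=(-1.470000, 0.155000) → (-0.541000, -1.423500)
(p(0.3), q(0.3)) ≈ (-0.5410, -1.4235)

-0.5410, -1.4235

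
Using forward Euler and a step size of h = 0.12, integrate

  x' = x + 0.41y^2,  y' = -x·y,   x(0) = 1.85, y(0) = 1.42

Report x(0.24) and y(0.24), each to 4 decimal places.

2.4918, 0.8169

Euler on (x,y): x_{n+1} = x_n + h·x', y_{n+1} = y_n + h·y'.
0.000000: (1.850000, 1.420000); f=(2.676724, -2.627000) → (2.171207, 1.104760)
0.120000: (2.171207, 1.104760); f=(2.671610, -2.398663) → (2.491800, 0.816920)
(x(0.24), y(0.24)) ≈ (2.4918, 0.8169)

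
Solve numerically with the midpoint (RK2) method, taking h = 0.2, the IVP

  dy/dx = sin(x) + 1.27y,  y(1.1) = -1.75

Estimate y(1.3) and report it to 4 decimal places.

-2.0419

Midpoint: k1 = f(x_n, y_n); k2 = f(x_n + h/2, y_n + (h/2)·k1); y_{n+1} = y_n + h·k2.
x=1.100000, y=-1.750000:
  k1 = f(1.100000, -1.750000) = -1.331293
  k2 = f(1.200000, -1.883129) = -1.459535
  y ← -1.750000 + 0.2·(-1.459535) = -2.041907
y(1.3) ≈ -2.0419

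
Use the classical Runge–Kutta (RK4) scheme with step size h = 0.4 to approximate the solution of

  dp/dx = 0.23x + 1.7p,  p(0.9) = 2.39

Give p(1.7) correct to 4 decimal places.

9.7729

RK4: k1 = f(x_n, p_n); k2 = f(x_n + h/2, p_n + (h/2)·k1); k3 = f(x_n + h/2, p_n + (h/2)·k2); k4 = f(x_n + h, p_n + h·k3); p_{n+1} = p_n + (h/6)·(k1 + 2k2 + 2k3 + k4).
x=0.900000, p=2.390000:
  k1 = f(0.900000, 2.390000) = 4.270000
  k2 = f(1.100000, 3.244000) = 5.767800
  k3 = f(1.100000, 3.543560) = 6.277052
  k4 = f(1.300000, 4.900821) = 8.630395
  p ← 2.390000 + (0.4/6)·(k1 + 2k2 + 2k3 + k4) = 4.856007
x=1.300000, p=4.856007:
  k1 = f(1.300000, 4.856007) = 8.554211
  k2 = f(1.500000, 6.566849) = 11.508643
  k3 = f(1.500000, 7.157735) = 12.513150
  k4 = f(1.700000, 9.861267) = 17.155153
  p ← 4.856007 + (0.4/6)·(k1 + 2k2 + 2k3 + k4) = 9.772870
p(1.7) ≈ 9.7729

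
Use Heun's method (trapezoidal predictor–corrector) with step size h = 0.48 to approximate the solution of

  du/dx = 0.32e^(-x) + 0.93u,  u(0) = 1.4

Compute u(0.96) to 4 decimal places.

3.6897

Heun: k1 = f(x_n, u_n); k2 = f(x_n + h, u_n + h·k1); u_{n+1} = u_n + (h/2)·(k1 + k2).
x=0.000000, u=1.400000:
  k1 = f(0.000000, 1.400000) = 1.622000
  k2 = f(0.480000, 2.178560) = 2.224071
  u ← 1.400000 + (0.48/2)·(1.622000 + 2.224071) = 2.323057
x=0.480000, u=2.323057:
  k1 = f(0.480000, 2.323057) = 2.358454
  k2 = f(0.960000, 3.455115) = 3.335783
  u ← 2.323057 + (0.48/2)·(2.358454 + 3.335783) = 3.689674
u(0.96) ≈ 3.6897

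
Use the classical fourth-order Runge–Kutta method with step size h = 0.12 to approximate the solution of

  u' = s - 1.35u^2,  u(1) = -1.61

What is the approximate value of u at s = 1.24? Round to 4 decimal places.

RK4: k1 = f(s_n, u_n); k2 = f(s_n + h/2, u_n + (h/2)·k1); k3 = f(s_n + h/2, u_n + (h/2)·k2); k4 = f(s_n + h, u_n + h·k3); u_{n+1} = u_n + (h/6)·(k1 + 2k2 + 2k3 + k4).
s=1.000000, u=-1.610000:
  k1 = f(1.000000, -1.610000) = -2.499335
  k2 = f(1.060000, -1.759960) = -3.121570
  k3 = f(1.060000, -1.797294) = -3.300860
  k4 = f(1.120000, -2.006103) = -4.313007
  u ← -1.610000 + (0.12/6)·(k1 + 2k2 + 2k3 + k4) = -2.003144
s=1.120000, u=-2.003144:
  k1 = f(1.120000, -2.003144) = -4.296991
  k2 = f(1.180000, -2.260964) = -5.721141
  k3 = f(1.180000, -2.346413) = -6.252630
  k4 = f(1.240000, -2.753460) = -8.995079
  u ← -2.003144 + (0.12/6)·(k1 + 2k2 + 2k3 + k4) = -2.747936
u(1.24) ≈ -2.7479

-2.7479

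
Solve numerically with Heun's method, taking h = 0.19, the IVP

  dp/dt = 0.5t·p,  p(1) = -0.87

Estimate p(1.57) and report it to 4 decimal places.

Heun: k1 = f(t_n, p_n); k2 = f(t_n + h, p_n + h·k1); p_{n+1} = p_n + (h/2)·(k1 + k2).
t=1.000000, p=-0.870000:
  k1 = f(1.000000, -0.870000) = -0.435000
  k2 = f(1.190000, -0.952650) = -0.566827
  p ← -0.870000 + (0.19/2)·(-0.435000 + (-0.566827)) = -0.965174
t=1.190000, p=-0.965174:
  k1 = f(1.190000, -0.965174) = -0.574278
  k2 = f(1.380000, -1.074286) = -0.741258
  p ← -0.965174 + (0.19/2)·(-0.574278 + (-0.741258)) = -1.090149
t=1.380000, p=-1.090149:
  k1 = f(1.380000, -1.090149) = -0.752203
  k2 = f(1.570000, -1.233068) = -0.967958
  p ← -1.090149 + (0.19/2)·(-0.752203 + (-0.967958)) = -1.253565
p(1.57) ≈ -1.2536

-1.2536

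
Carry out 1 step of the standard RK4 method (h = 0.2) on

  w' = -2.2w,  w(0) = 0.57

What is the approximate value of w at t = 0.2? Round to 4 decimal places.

0.3672

RK4: k1 = f(t_n, w_n); k2 = f(t_n + h/2, w_n + (h/2)·k1); k3 = f(t_n + h/2, w_n + (h/2)·k2); k4 = f(t_n + h, w_n + h·k3); w_{n+1} = w_n + (h/6)·(k1 + 2k2 + 2k3 + k4).
t=0.000000, w=0.570000:
  k1 = f(0.000000, 0.570000) = -1.254000
  k2 = f(0.100000, 0.444600) = -0.978120
  k3 = f(0.100000, 0.472188) = -1.038814
  k4 = f(0.200000, 0.362237) = -0.796922
  w ← 0.570000 + (0.2/6)·(k1 + 2k2 + 2k3 + k4) = 0.367174
w(0.2) ≈ 0.3672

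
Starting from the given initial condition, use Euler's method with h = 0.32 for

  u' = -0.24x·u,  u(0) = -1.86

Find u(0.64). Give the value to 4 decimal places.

Euler: u_{n+1} = u_n + h·f(x_n, u_n).
x=0.000000, u=-1.860000: f=0.000000 → u ← -1.860000 + 0.32·0.000000 = -1.860000
x=0.320000, u=-1.860000: f=0.142848 → u ← -1.860000 + 0.32·0.142848 = -1.814289
u(0.64) ≈ -1.8143

-1.8143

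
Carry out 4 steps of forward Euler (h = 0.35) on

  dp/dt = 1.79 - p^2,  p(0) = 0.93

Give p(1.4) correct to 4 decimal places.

Euler: p_{n+1} = p_n + h·f(t_n, p_n).
t=0.000000, p=0.930000: f=0.925100 → p ← 0.930000 + 0.35·0.925100 = 1.253785
t=0.350000, p=1.253785: f=0.218023 → p ← 1.253785 + 0.35·0.218023 = 1.330093
t=0.700000, p=1.330093: f=0.020852 → p ← 1.330093 + 0.35·0.020852 = 1.337391
t=1.050000, p=1.337391: f=0.001384 → p ← 1.337391 + 0.35·0.001384 = 1.337876
p(1.4) ≈ 1.3379

1.3379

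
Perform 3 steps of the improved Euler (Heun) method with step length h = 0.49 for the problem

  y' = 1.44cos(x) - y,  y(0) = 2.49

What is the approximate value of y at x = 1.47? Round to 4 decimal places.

Heun: k1 = f(x_n, y_n); k2 = f(x_n + h, y_n + h·k1); y_{n+1} = y_n + (h/2)·(k1 + k2).
x=0.000000, y=2.490000:
  k1 = f(0.000000, 2.490000) = -1.050000
  k2 = f(0.490000, 1.975500) = -0.704941
  y ← 2.490000 + (0.49/2)·(-1.050000 + (-0.704941)) = 2.060040
x=0.490000, y=2.060040:
  k1 = f(0.490000, 2.060040) = -0.789480
  k2 = f(0.980000, 1.673194) = -0.871082
  y ← 2.060040 + (0.49/2)·(-0.789480 + (-0.871082)) = 1.653202
x=0.980000, y=1.653202:
  k1 = f(0.980000, 1.653202) = -0.851089
  k2 = f(1.470000, 1.236168) = -1.091267
  y ← 1.653202 + (0.49/2)·(-0.851089 + (-1.091267)) = 1.177325
y(1.47) ≈ 1.1773

1.1773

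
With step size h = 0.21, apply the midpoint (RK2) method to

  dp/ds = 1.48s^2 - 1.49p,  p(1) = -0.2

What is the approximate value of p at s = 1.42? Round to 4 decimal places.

0.6014

Midpoint: k1 = f(s_n, p_n); k2 = f(s_n + h/2, p_n + (h/2)·k1); p_{n+1} = p_n + h·k2.
s=1.000000, p=-0.200000:
  k1 = f(1.000000, -0.200000) = 1.778000
  k2 = f(1.105000, -0.013310) = 1.826949
  p ← -0.200000 + 0.21·1.826949 = 0.183659
s=1.210000, p=0.183659:
  k1 = f(1.210000, 0.183659) = 1.893216
  k2 = f(1.315000, 0.382447) = 1.989407
  p ← 0.183659 + 0.21·1.989407 = 0.601435
p(1.42) ≈ 0.6014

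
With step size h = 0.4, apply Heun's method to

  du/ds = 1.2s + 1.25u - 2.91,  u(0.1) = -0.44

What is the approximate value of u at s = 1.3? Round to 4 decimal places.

-7.8581

Heun: k1 = f(s_n, u_n); k2 = f(s_n + h, u_n + h·k1); u_{n+1} = u_n + (h/2)·(k1 + k2).
s=0.100000, u=-0.440000:
  k1 = f(0.100000, -0.440000) = -3.340000
  k2 = f(0.500000, -1.776000) = -4.530000
  u ← -0.440000 + (0.4/2)·(-3.340000 + (-4.530000)) = -2.014000
s=0.500000, u=-2.014000:
  k1 = f(0.500000, -2.014000) = -4.827500
  k2 = f(0.900000, -3.945000) = -6.761250
  u ← -2.014000 + (0.4/2)·(-4.827500 + (-6.761250)) = -4.331750
s=0.900000, u=-4.331750:
  k1 = f(0.900000, -4.331750) = -7.244688
  k2 = f(1.300000, -7.229625) = -10.387031
  u ← -4.331750 + (0.4/2)·(-7.244688 + (-10.387031)) = -7.858094
u(1.3) ≈ -7.8581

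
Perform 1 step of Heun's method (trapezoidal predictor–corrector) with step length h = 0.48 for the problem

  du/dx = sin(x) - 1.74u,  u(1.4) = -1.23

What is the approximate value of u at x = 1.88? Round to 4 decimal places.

-0.3641

Heun: k1 = f(x_n, u_n); k2 = f(x_n + h, u_n + h·k1); u_{n+1} = u_n + (h/2)·(k1 + k2).
x=1.400000, u=-1.230000:
  k1 = f(1.400000, -1.230000) = 3.125650
  k2 = f(1.880000, 0.270312) = 0.482234
  u ← -1.230000 + (0.48/2)·(3.125650 + 0.482234) = -0.364108
u(1.88) ≈ -0.3641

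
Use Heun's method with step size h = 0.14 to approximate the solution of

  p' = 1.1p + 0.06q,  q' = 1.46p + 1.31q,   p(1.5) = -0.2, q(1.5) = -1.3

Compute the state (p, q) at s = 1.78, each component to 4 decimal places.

-0.3029, -1.9915

Heun on (p,q): k1 = f(s_n, state_n); k2 = f(s_n + h, state_n + h·k1); state_{n+1} = state_n + (h/2)·(k1 + k2).
1.500000: (-0.200000, -1.300000)
  k1 = (-0.298000, -1.995000)
  predictor → (-0.241720, -1.579300)
  k2 = (-0.360650, -2.421794)
  → (-0.246106, -1.609176)
1.640000: (-0.246106, -1.609176)
  k1 = (-0.367267, -2.467334)
  predictor → (-0.297523, -1.954602)
  k2 = (-0.444551, -2.994912)
  → (-0.302933, -1.991533)
(p(1.78), q(1.78)) ≈ (-0.3029, -1.9915)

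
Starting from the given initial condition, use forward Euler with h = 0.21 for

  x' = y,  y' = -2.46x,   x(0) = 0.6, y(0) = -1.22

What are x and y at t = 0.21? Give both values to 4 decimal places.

Euler on (x,y): x_{n+1} = x_n + h·x', y_{n+1} = y_n + h·y'.
0.000000: (0.600000, -1.220000); f=(-1.220000, -1.476000) → (0.343800, -1.529960)
(x(0.21), y(0.21)) ≈ (0.3438, -1.5300)

0.3438, -1.5300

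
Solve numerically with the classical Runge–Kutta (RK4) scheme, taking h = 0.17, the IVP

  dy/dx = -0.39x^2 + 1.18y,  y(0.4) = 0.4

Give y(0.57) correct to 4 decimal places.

0.4716

RK4: k1 = f(x_n, y_n); k2 = f(x_n + h/2, y_n + (h/2)·k1); k3 = f(x_n + h/2, y_n + (h/2)·k2); k4 = f(x_n + h, y_n + h·k3); y_{n+1} = y_n + (h/6)·(k1 + 2k2 + 2k3 + k4).
x=0.400000, y=0.400000:
  k1 = f(0.400000, 0.400000) = 0.409600
  k2 = f(0.485000, 0.434816) = 0.421345
  k3 = f(0.485000, 0.435814) = 0.422523
  k4 = f(0.570000, 0.471829) = 0.430047
  y ← 0.400000 + (0.17/6)·(k1 + 2k2 + 2k3 + k4) = 0.471609
y(0.57) ≈ 0.4716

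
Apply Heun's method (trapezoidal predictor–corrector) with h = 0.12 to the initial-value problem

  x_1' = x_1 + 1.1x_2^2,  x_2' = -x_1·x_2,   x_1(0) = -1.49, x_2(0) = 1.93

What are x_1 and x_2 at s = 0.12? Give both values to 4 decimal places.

-1.0626, 2.2632

Heun on (x_1,x_2): k1 = f(s_n, state_n); k2 = f(s_n + h, state_n + h·k1); state_{n+1} = state_n + (h/2)·(k1 + k2).
0.000000: (-1.490000, 1.930000)
  k1 = (2.607390, 2.875700)
  predictor → (-1.177113, 2.275084)
  k2 = (4.516495, 2.678031)
  → (-1.062567, 2.263224)
(x_1(0.12), x_2(0.12)) ≈ (-1.0626, 2.2632)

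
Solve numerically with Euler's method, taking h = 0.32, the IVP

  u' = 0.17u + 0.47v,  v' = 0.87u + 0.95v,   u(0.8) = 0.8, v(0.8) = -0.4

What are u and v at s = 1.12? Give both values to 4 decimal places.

0.7834, -0.2989

Euler on (u,v): u_{n+1} = u_n + h·u', v_{n+1} = v_n + h·v'.
0.800000: (0.800000, -0.400000); f=(-0.052000, 0.316000) → (0.783360, -0.298880)
(u(1.12), v(1.12)) ≈ (0.7834, -0.2989)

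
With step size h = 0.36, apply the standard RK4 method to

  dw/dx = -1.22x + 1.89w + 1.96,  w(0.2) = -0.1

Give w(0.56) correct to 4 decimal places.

0.5863

RK4: k1 = f(x_n, w_n); k2 = f(x_n + h/2, w_n + (h/2)·k1); k3 = f(x_n + h/2, w_n + (h/2)·k2); k4 = f(x_n + h, w_n + h·k3); w_{n+1} = w_n + (h/6)·(k1 + 2k2 + 2k3 + k4).
x=0.200000, w=-0.100000:
  k1 = f(0.200000, -0.100000) = 1.527000
  k2 = f(0.380000, 0.174860) = 1.826885
  k3 = f(0.380000, 0.228839) = 1.928906
  k4 = f(0.560000, 0.594406) = 2.400228
  w ← -0.100000 + (0.36/6)·(k1 + 2k2 + 2k3 + k4) = 0.586329
w(0.56) ≈ 0.5863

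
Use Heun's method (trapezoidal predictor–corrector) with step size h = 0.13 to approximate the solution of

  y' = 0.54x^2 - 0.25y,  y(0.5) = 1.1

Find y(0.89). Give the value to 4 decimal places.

1.0989

Heun: k1 = f(x_n, y_n); k2 = f(x_n + h, y_n + h·k1); y_{n+1} = y_n + (h/2)·(k1 + k2).
x=0.500000, y=1.100000:
  k1 = f(0.500000, 1.100000) = -0.140000
  k2 = f(0.630000, 1.081800) = -0.056124
  y ← 1.100000 + (0.13/2)·(-0.140000 + (-0.056124)) = 1.087252
x=0.630000, y=1.087252:
  k1 = f(0.630000, 1.087252) = -0.057487
  k2 = f(0.760000, 1.079779) = 0.041959
  y ← 1.087252 + (0.13/2)·(-0.057487 + 0.041959) = 1.086243
x=0.760000, y=1.086243:
  k1 = f(0.760000, 1.086243) = 0.040343
  k2 = f(0.890000, 1.091487) = 0.154862
  y ← 1.086243 + (0.13/2)·(0.040343 + 0.154862) = 1.098931
y(0.89) ≈ 1.0989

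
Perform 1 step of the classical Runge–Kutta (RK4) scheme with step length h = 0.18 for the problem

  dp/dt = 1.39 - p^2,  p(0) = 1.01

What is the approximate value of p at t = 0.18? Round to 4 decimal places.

1.0656

RK4: k1 = f(t_n, p_n); k2 = f(t_n + h/2, p_n + (h/2)·k1); k3 = f(t_n + h/2, p_n + (h/2)·k2); k4 = f(t_n + h, p_n + h·k3); p_{n+1} = p_n + (h/6)·(k1 + 2k2 + 2k3 + k4).
t=0.000000, p=1.010000:
  k1 = f(0.000000, 1.010000) = 0.369900
  k2 = f(0.090000, 1.043291) = 0.301544
  k3 = f(0.090000, 1.037139) = 0.314343
  k4 = f(0.180000, 1.066582) = 0.252403
  p ← 1.010000 + (0.18/6)·(k1 + 2k2 + 2k3 + k4) = 1.065622
p(0.18) ≈ 1.0656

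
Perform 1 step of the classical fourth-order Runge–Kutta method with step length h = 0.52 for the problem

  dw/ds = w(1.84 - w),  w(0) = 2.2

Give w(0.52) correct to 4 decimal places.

RK4: k1 = f(s_n, w_n); k2 = f(s_n + h/2, w_n + (h/2)·k1); k3 = f(s_n + h/2, w_n + (h/2)·k2); k4 = f(s_n + h, w_n + h·k3); w_{n+1} = w_n + (h/6)·(k1 + 2k2 + 2k3 + k4).
s=0.000000, w=2.200000:
  k1 = f(0.000000, 2.200000) = -0.792000
  k2 = f(0.260000, 1.994080) = -0.307248
  k3 = f(0.260000, 2.120116) = -0.593877
  k4 = f(0.520000, 1.891184) = -0.096798
  w ← 2.200000 + (0.52/6)·(k1 + 2k2 + 2k3 + k4) = 1.966776
w(0.52) ≈ 1.9668

1.9668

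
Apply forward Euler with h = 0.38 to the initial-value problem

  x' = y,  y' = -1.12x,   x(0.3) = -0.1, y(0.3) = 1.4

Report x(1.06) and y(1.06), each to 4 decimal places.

Euler on (x,y): x_{n+1} = x_n + h·x', y_{n+1} = y_n + h·y'.
0.300000: (-0.100000, 1.400000); f=(1.400000, 0.112000) → (0.432000, 1.442560)
0.680000: (0.432000, 1.442560); f=(1.442560, -0.483840) → (0.980173, 1.258701)
(x(1.06), y(1.06)) ≈ (0.9802, 1.2587)

0.9802, 1.2587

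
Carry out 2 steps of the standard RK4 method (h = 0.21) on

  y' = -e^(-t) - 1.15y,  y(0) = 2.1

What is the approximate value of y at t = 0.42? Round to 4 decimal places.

1.0281

RK4: k1 = f(t_n, y_n); k2 = f(t_n + h/2, y_n + (h/2)·k1); k3 = f(t_n + h/2, y_n + (h/2)·k2); k4 = f(t_n + h, y_n + h·k3); y_{n+1} = y_n + (h/6)·(k1 + 2k2 + 2k3 + k4).
t=0.000000, y=2.100000:
  k1 = f(0.000000, 2.100000) = -3.415000
  k2 = f(0.105000, 1.741425) = -2.902963
  k3 = f(0.105000, 1.795189) = -2.964792
  k4 = f(0.210000, 1.477394) = -2.509587
  y ← 2.100000 + (0.21/6)·(k1 + 2k2 + 2k3 + k4) = 1.481897
t=0.210000, y=1.481897:
  k1 = f(0.210000, 1.481897) = -2.514765
  k2 = f(0.315000, 1.217846) = -2.130312
  k3 = f(0.315000, 1.258214) = -2.176735
  k4 = f(0.420000, 1.024782) = -1.835546
  y ← 1.481897 + (0.21/6)·(k1 + 2k2 + 2k3 + k4) = 1.028142
y(0.42) ≈ 1.0281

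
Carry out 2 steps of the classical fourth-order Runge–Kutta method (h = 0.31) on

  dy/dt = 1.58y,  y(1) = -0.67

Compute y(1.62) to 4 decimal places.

RK4: k1 = f(t_n, y_n); k2 = f(t_n + h/2, y_n + (h/2)·k1); k3 = f(t_n + h/2, y_n + (h/2)·k2); k4 = f(t_n + h, y_n + h·k3); y_{n+1} = y_n + (h/6)·(k1 + 2k2 + 2k3 + k4).
t=1.000000, y=-0.670000:
  k1 = f(1.000000, -0.670000) = -1.058600
  k2 = f(1.155000, -0.834083) = -1.317851
  k3 = f(1.155000, -0.874267) = -1.381342
  k4 = f(1.310000, -1.098216) = -1.735181
  y ← -0.670000 + (0.31/6)·(k1 + 2k2 + 2k3 + k4) = -1.093262
t=1.310000, y=-1.093262:
  k1 = f(1.310000, -1.093262) = -1.727354
  k2 = f(1.465000, -1.361002) = -2.150383
  k3 = f(1.465000, -1.426571) = -2.253983
  k4 = f(1.620000, -1.791997) = -2.831355
  y ← -1.093262 + (0.31/6)·(k1 + 2k2 + 2k3 + k4) = -1.783913
y(1.62) ≈ -1.7839

-1.7839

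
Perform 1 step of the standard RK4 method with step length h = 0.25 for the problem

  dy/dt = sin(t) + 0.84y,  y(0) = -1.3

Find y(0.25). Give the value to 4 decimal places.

-1.5704

RK4: k1 = f(t_n, y_n); k2 = f(t_n + h/2, y_n + (h/2)·k1); k3 = f(t_n + h/2, y_n + (h/2)·k2); k4 = f(t_n + h, y_n + h·k3); y_{n+1} = y_n + (h/6)·(k1 + 2k2 + 2k3 + k4).
t=0.000000, y=-1.300000:
  k1 = f(0.000000, -1.300000) = -1.092000
  k2 = f(0.125000, -1.436500) = -1.081985
  k3 = f(0.125000, -1.435248) = -1.080934
  k4 = f(0.250000, -1.570233) = -1.071592
  y ← -1.300000 + (0.25/6)·(k1 + 2k2 + 2k3 + k4) = -1.570393
y(0.25) ≈ -1.5704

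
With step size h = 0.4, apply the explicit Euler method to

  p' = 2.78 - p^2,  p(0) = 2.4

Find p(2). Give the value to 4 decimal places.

1.6646

Euler: p_{n+1} = p_n + h·f(t_n, p_n).
t=0.000000, p=2.400000: f=-2.980000 → p ← 2.400000 + 0.4·(-2.980000) = 1.208000
t=0.400000, p=1.208000: f=1.320736 → p ← 1.208000 + 0.4·1.320736 = 1.736294
t=0.800000, p=1.736294: f=-0.234718 → p ← 1.736294 + 0.4·(-0.234718) = 1.642407
t=1.200000, p=1.642407: f=0.082499 → p ← 1.642407 + 0.4·0.082499 = 1.675407
t=1.600000, p=1.675407: f=-0.026987 → p ← 1.675407 + 0.4·(-0.026987) = 1.664612
p(2) ≈ 1.6646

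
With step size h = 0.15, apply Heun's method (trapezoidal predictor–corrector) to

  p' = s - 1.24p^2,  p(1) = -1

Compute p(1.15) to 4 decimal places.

-1.0316

Heun: k1 = f(s_n, p_n); k2 = f(s_n + h, p_n + h·k1); p_{n+1} = p_n + (h/2)·(k1 + k2).
s=1.000000, p=-1.000000:
  k1 = f(1.000000, -1.000000) = -0.240000
  k2 = f(1.150000, -1.036000) = -0.180887
  p ← -1.000000 + (0.15/2)·(-0.240000 + (-0.180887)) = -1.031567
p(1.15) ≈ -1.0316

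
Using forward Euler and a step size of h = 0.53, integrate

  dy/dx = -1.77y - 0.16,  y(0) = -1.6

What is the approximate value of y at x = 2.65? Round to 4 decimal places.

Euler: y_{n+1} = y_n + h·f(x_n, y_n).
x=0.000000, y=-1.600000: f=2.672000 → y ← -1.600000 + 0.53·2.672000 = -0.183840
x=0.530000, y=-0.183840: f=0.165397 → y ← -0.183840 + 0.53·0.165397 = -0.096180
x=1.060000, y=-0.096180: f=0.010238 → y ← -0.096180 + 0.53·0.010238 = -0.090754
x=1.590000, y=-0.090754: f=0.000634 → y ← -0.090754 + 0.53·0.000634 = -0.090418
x=2.120000, y=-0.090418: f=0.000039 → y ← -0.090418 + 0.53·0.000039 = -0.090397
y(2.65) ≈ -0.0904

-0.0904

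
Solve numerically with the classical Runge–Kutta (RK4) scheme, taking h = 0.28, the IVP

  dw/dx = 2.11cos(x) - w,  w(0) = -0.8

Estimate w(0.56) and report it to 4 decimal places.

0.3946

RK4: k1 = f(x_n, w_n); k2 = f(x_n + h/2, w_n + (h/2)·k1); k3 = f(x_n + h/2, w_n + (h/2)·k2); k4 = f(x_n + h, w_n + h·k3); w_{n+1} = w_n + (h/6)·(k1 + 2k2 + 2k3 + k4).
x=0.000000, w=-0.800000:
  k1 = f(0.000000, -0.800000) = 2.910000
  k2 = f(0.140000, -0.392600) = 2.481956
  k3 = f(0.140000, -0.452526) = 2.541882
  k4 = f(0.280000, -0.088273) = 2.116100
  w ← -0.800000 + (0.28/6)·(k1 + 2k2 + 2k3 + k4) = -0.096557
x=0.280000, w=-0.096557:
  k1 = f(0.280000, -0.096557) = 2.124384
  k2 = f(0.420000, 0.200857) = 1.725761
  k3 = f(0.420000, 0.145049) = 1.781568
  k4 = f(0.560000, 0.402282) = 1.385426
  w ← -0.096557 + (0.28/6)·(k1 + 2k2 + 2k3 + k4) = 0.394585
w(0.56) ≈ 0.3946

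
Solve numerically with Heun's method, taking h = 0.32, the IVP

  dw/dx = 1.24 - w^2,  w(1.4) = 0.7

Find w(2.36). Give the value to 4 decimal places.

Heun: k1 = f(x_n, w_n); k2 = f(x_n + h, w_n + h·k1); w_{n+1} = w_n + (h/2)·(k1 + k2).
x=1.400000, w=0.700000:
  k1 = f(1.400000, 0.700000) = 0.750000
  k2 = f(1.720000, 0.940000) = 0.356400
  w ← 0.700000 + (0.32/2)·(0.750000 + 0.356400) = 0.877024
x=1.720000, w=0.877024:
  k1 = f(1.720000, 0.877024) = 0.470829
  k2 = f(2.040000, 1.027689) = 0.183855
  w ← 0.877024 + (0.32/2)·(0.470829 + 0.183855) = 0.981773
x=2.040000, w=0.981773:
  k1 = f(2.040000, 0.981773) = 0.276121
  k2 = f(2.360000, 1.070132) = 0.094817
  w ← 0.981773 + (0.32/2)·(0.276121 + 0.094817) = 1.041124
w(2.36) ≈ 1.0411

1.0411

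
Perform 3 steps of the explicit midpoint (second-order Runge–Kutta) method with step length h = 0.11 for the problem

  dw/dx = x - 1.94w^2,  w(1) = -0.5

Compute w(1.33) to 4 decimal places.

-0.2123

Midpoint: k1 = f(x_n, w_n); k2 = f(x_n + h/2, w_n + (h/2)·k1); w_{n+1} = w_n + h·k2.
x=1.000000, w=-0.500000:
  k1 = f(1.000000, -0.500000) = 0.515000
  k2 = f(1.055000, -0.471675) = 0.623394
  w ← -0.500000 + 0.11·0.623394 = -0.431427
x=1.110000, w=-0.431427:
  k1 = f(1.110000, -0.431427) = 0.748910
  k2 = f(1.165000, -0.390237) = 0.869568
  w ← -0.431427 + 0.11·0.869568 = -0.335774
x=1.220000, w=-0.335774:
  k1 = f(1.220000, -0.335774) = 1.001276
  k2 = f(1.275000, -0.280704) = 1.122138
  w ← -0.335774 + 0.11·1.122138 = -0.212339
w(1.33) ≈ -0.2123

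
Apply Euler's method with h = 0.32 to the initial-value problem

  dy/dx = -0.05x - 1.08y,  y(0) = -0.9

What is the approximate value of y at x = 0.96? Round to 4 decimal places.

Euler: y_{n+1} = y_n + h·f(x_n, y_n).
x=0.000000, y=-0.900000: f=0.972000 → y ← -0.900000 + 0.32·0.972000 = -0.588960
x=0.320000, y=-0.588960: f=0.620077 → y ← -0.588960 + 0.32·0.620077 = -0.390535
x=0.640000, y=-0.390535: f=0.389778 → y ← -0.390535 + 0.32·0.389778 = -0.265806
y(0.96) ≈ -0.2658

-0.2658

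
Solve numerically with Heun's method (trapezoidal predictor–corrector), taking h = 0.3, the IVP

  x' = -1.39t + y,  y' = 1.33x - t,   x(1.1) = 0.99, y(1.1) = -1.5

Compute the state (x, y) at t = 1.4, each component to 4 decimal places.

0.0285, -1.6613

Heun on (x,y): k1 = f(t_n, state_n); k2 = f(t_n + h, state_n + h·k1); state_{n+1} = state_n + (h/2)·(k1 + k2).
1.100000: (0.990000, -1.500000)
  k1 = (-3.029000, 0.216700)
  predictor → (0.081300, -1.434990)
  k2 = (-3.380990, -1.291871)
  → (0.028502, -1.661276)
(x(1.4), y(1.4)) ≈ (0.0285, -1.6613)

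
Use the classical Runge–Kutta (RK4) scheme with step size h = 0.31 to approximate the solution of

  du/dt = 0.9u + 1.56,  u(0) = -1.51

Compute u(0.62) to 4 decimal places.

RK4: k1 = f(t_n, u_n); k2 = f(t_n + h/2, u_n + (h/2)·k1); k3 = f(t_n + h/2, u_n + (h/2)·k2); k4 = f(t_n + h, u_n + h·k3); u_{n+1} = u_n + (h/6)·(k1 + 2k2 + 2k3 + k4).
t=0.000000, u=-1.510000:
  k1 = f(0.000000, -1.510000) = 0.201000
  k2 = f(0.155000, -1.478845) = 0.229040
  k3 = f(0.155000, -1.474499) = 0.232951
  k4 = f(0.310000, -1.437785) = 0.265993
  u ← -1.510000 + (0.31/6)·(k1 + 2k2 + 2k3 + k4) = -1.438133
t=0.310000, u=-1.438133:
  k1 = f(0.310000, -1.438133) = 0.265680
  k2 = f(0.465000, -1.396953) = 0.302743
  k3 = f(0.465000, -1.391208) = 0.307913
  k4 = f(0.620000, -1.342680) = 0.351588
  u ← -1.438133 + (0.31/6)·(k1 + 2k2 + 2k3 + k4) = -1.343140
u(0.62) ≈ -1.3431

-1.3431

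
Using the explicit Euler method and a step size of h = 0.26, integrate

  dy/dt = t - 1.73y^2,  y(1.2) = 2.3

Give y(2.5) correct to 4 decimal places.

Euler: y_{n+1} = y_n + h·f(t_n, y_n).
t=1.200000, y=2.300000: f=-7.951700 → y ← 2.300000 + 0.26·(-7.951700) = 0.232558
t=1.460000, y=0.232558: f=1.366436 → y ← 0.232558 + 0.26·1.366436 = 0.587831
t=1.720000, y=0.587831: f=1.122206 → y ← 0.587831 + 0.26·1.122206 = 0.879605
t=1.980000, y=0.879605: f=0.641491 → y ← 0.879605 + 0.26·0.641491 = 1.046392
t=2.240000, y=1.046392: f=0.345759 → y ← 1.046392 + 0.26·0.345759 = 1.136290
y(2.5) ≈ 1.1363

1.1363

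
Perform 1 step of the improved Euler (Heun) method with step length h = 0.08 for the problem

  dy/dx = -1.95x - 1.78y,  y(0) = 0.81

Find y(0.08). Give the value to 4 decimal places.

0.6966

Heun: k1 = f(x_n, y_n); k2 = f(x_n + h, y_n + h·k1); y_{n+1} = y_n + (h/2)·(k1 + k2).
x=0.000000, y=0.810000:
  k1 = f(0.000000, 0.810000) = -1.441800
  k2 = f(0.080000, 0.694656) = -1.392488
  y ← 0.810000 + (0.08/2)·(-1.441800 + (-1.392488)) = 0.696628
y(0.08) ≈ 0.6966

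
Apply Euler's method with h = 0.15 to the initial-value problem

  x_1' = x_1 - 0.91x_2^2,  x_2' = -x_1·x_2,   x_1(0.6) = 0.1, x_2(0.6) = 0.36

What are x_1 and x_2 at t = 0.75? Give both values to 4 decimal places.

Euler on (x_1,x_2): x_1_{n+1} = x_1_n + h·x_1', x_2_{n+1} = x_2_n + h·x_2'.
0.600000: (0.100000, 0.360000); f=(-0.017936, -0.036000) → (0.097310, 0.354600)
(x_1(0.75), x_2(0.75)) ≈ (0.0973, 0.3546)

0.0973, 0.3546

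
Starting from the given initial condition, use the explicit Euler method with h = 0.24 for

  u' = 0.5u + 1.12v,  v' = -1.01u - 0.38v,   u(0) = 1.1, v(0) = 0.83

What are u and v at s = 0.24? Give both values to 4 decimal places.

Euler on (u,v): u_{n+1} = u_n + h·u', v_{n+1} = v_n + h·v'.
0.000000: (1.100000, 0.830000); f=(1.479600, -1.426400) → (1.455104, 0.487664)
(u(0.24), v(0.24)) ≈ (1.4551, 0.4877)

1.4551, 0.4877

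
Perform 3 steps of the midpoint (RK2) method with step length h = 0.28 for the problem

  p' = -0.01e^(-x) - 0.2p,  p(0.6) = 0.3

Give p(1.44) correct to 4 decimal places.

Midpoint: k1 = f(x_n, p_n); k2 = f(x_n + h/2, p_n + (h/2)·k1); p_{n+1} = p_n + h·k2.
x=0.600000, p=0.300000:
  k1 = f(0.600000, 0.300000) = -0.065488
  k2 = f(0.740000, 0.290832) = -0.062937
  p ← 0.300000 + 0.28·(-0.062937) = 0.282378
x=0.880000, p=0.282378:
  k1 = f(0.880000, 0.282378) = -0.060623
  k2 = f(1.020000, 0.273890) = -0.058384
  p ← 0.282378 + 0.28·(-0.058384) = 0.266030
x=1.160000, p=0.266030:
  k1 = f(1.160000, 0.266030) = -0.056341
  k2 = f(1.300000, 0.258142) = -0.054354
  p ← 0.266030 + 0.28·(-0.054354) = 0.250811
p(1.44) ≈ 0.2508

0.2508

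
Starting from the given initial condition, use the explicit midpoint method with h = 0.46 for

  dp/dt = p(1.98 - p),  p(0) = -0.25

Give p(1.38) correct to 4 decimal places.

Midpoint: k1 = f(t_n, p_n); k2 = f(t_n + h/2, p_n + (h/2)·k1); p_{n+1} = p_n + h·k2.
t=0.000000, p=-0.250000:
  k1 = f(0.000000, -0.250000) = -0.557500
  k2 = f(0.230000, -0.378225) = -0.891940
  p ← -0.250000 + 0.46·(-0.891940) = -0.660292
t=0.460000, p=-0.660292:
  k1 = f(0.460000, -0.660292) = -1.743364
  k2 = f(0.690000, -1.061266) = -3.227592
  p ← -0.660292 + 0.46·(-3.227592) = -2.144985
t=0.920000, p=-2.144985:
  k1 = f(0.920000, -2.144985) = -8.848030
  k2 = f(1.150000, -4.180032) = -25.749127
  p ← -2.144985 + 0.46·(-25.749127) = -13.989583
p(1.38) ≈ -13.9896

-13.9896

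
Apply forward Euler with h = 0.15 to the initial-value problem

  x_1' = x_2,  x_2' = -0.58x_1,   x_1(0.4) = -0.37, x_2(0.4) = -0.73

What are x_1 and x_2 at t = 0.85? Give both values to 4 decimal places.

-0.6826, -0.6053

Euler on (x_1,x_2): x_1_{n+1} = x_1_n + h·x_1', x_2_{n+1} = x_2_n + h·x_2'.
0.400000: (-0.370000, -0.730000); f=(-0.730000, 0.214600) → (-0.479500, -0.697810)
0.550000: (-0.479500, -0.697810); f=(-0.697810, 0.278110) → (-0.584171, -0.656093)
0.700000: (-0.584171, -0.656093); f=(-0.656093, 0.338819) → (-0.682586, -0.605271)
(x_1(0.85), x_2(0.85)) ≈ (-0.6826, -0.6053)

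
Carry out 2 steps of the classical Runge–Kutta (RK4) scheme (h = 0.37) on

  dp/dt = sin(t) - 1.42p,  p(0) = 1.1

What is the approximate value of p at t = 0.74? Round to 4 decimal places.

RK4: k1 = f(t_n, p_n); k2 = f(t_n + h/2, p_n + (h/2)·k1); k3 = f(t_n + h/2, p_n + (h/2)·k2); k4 = f(t_n + h, p_n + h·k3); p_{n+1} = p_n + (h/6)·(k1 + 2k2 + 2k3 + k4).
t=0.000000, p=1.100000:
  k1 = f(0.000000, 1.100000) = -1.562000
  k2 = f(0.185000, 0.811030) = -0.967716
  k3 = f(0.185000, 0.920973) = -1.123834
  k4 = f(0.370000, 0.684181) = -0.609922
  p ← 1.100000 + (0.37/6)·(k1 + 2k2 + 2k3 + k4) = 0.708107
t=0.370000, p=0.708107:
  k1 = f(0.370000, 0.708107) = -0.643896
  k2 = f(0.555000, 0.588986) = -0.309417
  k3 = f(0.555000, 0.650865) = -0.397285
  k4 = f(0.740000, 0.561112) = -0.122491
  p ← 0.708107 + (0.37/6)·(k1 + 2k2 + 2k3 + k4) = 0.573687
p(0.74) ≈ 0.5737

0.5737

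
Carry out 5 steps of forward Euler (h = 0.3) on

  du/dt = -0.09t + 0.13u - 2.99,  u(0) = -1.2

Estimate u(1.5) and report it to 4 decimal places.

-6.3859

Euler: u_{n+1} = u_n + h·f(t_n, u_n).
t=0.000000, u=-1.200000: f=-3.146000 → u ← -1.200000 + 0.3·(-3.146000) = -2.143800
t=0.300000, u=-2.143800: f=-3.295694 → u ← -2.143800 + 0.3·(-3.295694) = -3.132508
t=0.600000, u=-3.132508: f=-3.451226 → u ← -3.132508 + 0.3·(-3.451226) = -4.167876
t=0.900000, u=-4.167876: f=-3.612824 → u ← -4.167876 + 0.3·(-3.612824) = -5.251723
t=1.200000, u=-5.251723: f=-3.780724 → u ← -5.251723 + 0.3·(-3.780724) = -6.385940
u(1.5) ≈ -6.3859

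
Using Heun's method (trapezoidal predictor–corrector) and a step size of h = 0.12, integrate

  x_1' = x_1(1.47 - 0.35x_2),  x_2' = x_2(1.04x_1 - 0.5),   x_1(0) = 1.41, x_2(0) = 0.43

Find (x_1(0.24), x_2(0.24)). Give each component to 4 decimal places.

Heun on (x_1,x_2): k1 = f(t_n, state_n); k2 = f(t_n + h, state_n + h·k1); state_{n+1} = state_n + (h/2)·(k1 + k2).
0.000000: (1.410000, 0.430000)
  k1 = (1.860495, 0.415552)
  predictor → (1.633259, 0.479866)
  k2 = (2.126580, 0.575163)
  → (1.649225, 0.489443)
0.120000: (1.649225, 0.489443)
  k1 = (2.141840, 0.594768)
  predictor → (1.906245, 0.560815)
  k2 = (2.428013, 0.831406)
  → (1.923416, 0.575013)
(x_1(0.24), x_2(0.24)) ≈ (1.9234, 0.5750)

1.9234, 0.5750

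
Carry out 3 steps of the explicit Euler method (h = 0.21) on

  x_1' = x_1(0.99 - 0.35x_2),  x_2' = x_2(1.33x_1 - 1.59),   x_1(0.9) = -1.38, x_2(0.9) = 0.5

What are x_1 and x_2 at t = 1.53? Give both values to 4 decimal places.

-2.3336, 0.0038

Euler on (x_1,x_2): x_1_{n+1} = x_1_n + h·x_1', x_2_{n+1} = x_2_n + h·x_2'.
0.900000: (-1.380000, 0.500000); f=(-1.124700, -1.712700) → (-1.616187, 0.140333)
1.110000: (-1.616187, 0.140333); f=(-1.520644, -0.524779) → (-1.935522, 0.030129)
1.320000: (-1.935522, 0.030129); f=(-1.895756, -0.125466) → (-2.333631, 0.003781)
(x_1(1.53), x_2(1.53)) ≈ (-2.3336, 0.0038)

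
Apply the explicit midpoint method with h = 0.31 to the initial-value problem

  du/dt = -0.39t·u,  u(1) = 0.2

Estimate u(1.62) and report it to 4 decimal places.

Midpoint: k1 = f(t_n, u_n); k2 = f(t_n + h/2, u_n + (h/2)·k1); u_{n+1} = u_n + h·k2.
t=1.000000, u=0.200000:
  k1 = f(1.000000, 0.200000) = -0.078000
  k2 = f(1.155000, 0.187910) = -0.084644
  u ← 0.200000 + 0.31·(-0.084644) = 0.173760
t=1.310000, u=0.173760:
  k1 = f(1.310000, 0.173760) = -0.088774
  k2 = f(1.465000, 0.160000) = -0.091416
  u ← 0.173760 + 0.31·(-0.091416) = 0.145421
u(1.62) ≈ 0.1454

0.1454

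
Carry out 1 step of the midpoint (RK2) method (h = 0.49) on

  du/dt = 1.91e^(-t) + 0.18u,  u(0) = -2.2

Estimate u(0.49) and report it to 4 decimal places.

-1.6288

Midpoint: k1 = f(t_n, u_n); k2 = f(t_n + h/2, u_n + (h/2)·k1); u_{n+1} = u_n + h·k2.
t=0.000000, u=-2.200000:
  k1 = f(0.000000, -2.200000) = 1.514000
  k2 = f(0.245000, -1.829070) = 1.165733
  u ← -2.200000 + 0.49·1.165733 = -1.628791
u(0.49) ≈ -1.6288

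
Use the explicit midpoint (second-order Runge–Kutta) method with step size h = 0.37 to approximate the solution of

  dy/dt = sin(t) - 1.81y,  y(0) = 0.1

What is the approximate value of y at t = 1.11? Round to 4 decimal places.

Midpoint: k1 = f(t_n, y_n); k2 = f(t_n + h/2, y_n + (h/2)·k1); y_{n+1} = y_n + h·k2.
t=0.000000, y=0.100000:
  k1 = f(0.000000, 0.100000) = -0.181000
  k2 = f(0.185000, 0.066515) = 0.063554
  y ← 0.100000 + 0.37·0.063554 = 0.123515
t=0.370000, y=0.123515:
  k1 = f(0.370000, 0.123515) = 0.138053
  k2 = f(0.555000, 0.149055) = 0.257154
  y ← 0.123515 + 0.37·0.257154 = 0.218662
t=0.740000, y=0.218662:
  k1 = f(0.740000, 0.218662) = 0.278510
  k2 = f(0.925000, 0.270186) = 0.309584
  y ← 0.218662 + 0.37·0.309584 = 0.333208
y(1.11) ≈ 0.3332

0.3332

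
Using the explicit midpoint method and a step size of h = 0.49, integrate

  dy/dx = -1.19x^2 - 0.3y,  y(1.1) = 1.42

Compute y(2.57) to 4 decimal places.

-4.4022

Midpoint: k1 = f(x_n, y_n); k2 = f(x_n + h/2, y_n + (h/2)·k1); y_{n+1} = y_n + h·k2.
x=1.100000, y=1.420000:
  k1 = f(1.100000, 1.420000) = -1.865900
  k2 = f(1.345000, 0.962854) = -2.441596
  y ← 1.420000 + 0.49·(-2.441596) = 0.223618
x=1.590000, y=0.223618:
  k1 = f(1.590000, 0.223618) = -3.075524
  k2 = f(1.835000, -0.529886) = -3.848032
  y ← 0.223618 + 0.49·(-3.848032) = -1.661918
x=2.080000, y=-1.661918:
  k1 = f(2.080000, -1.661918) = -4.649841
  k2 = f(2.325000, -2.801129) = -5.592355
  y ← -1.661918 + 0.49·(-5.592355) = -4.402172
y(2.57) ≈ -4.4022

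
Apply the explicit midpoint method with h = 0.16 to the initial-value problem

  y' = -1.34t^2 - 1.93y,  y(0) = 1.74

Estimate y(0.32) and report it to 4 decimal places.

0.9374

Midpoint: k1 = f(t_n, y_n); k2 = f(t_n + h/2, y_n + (h/2)·k1); y_{n+1} = y_n + h·k2.
t=0.000000, y=1.740000:
  k1 = f(0.000000, 1.740000) = -3.358200
  k2 = f(0.080000, 1.471344) = -2.848270
  y ← 1.740000 + 0.16·(-2.848270) = 1.284277
t=0.160000, y=1.284277:
  k1 = f(0.160000, 1.284277) = -2.512958
  k2 = f(0.240000, 1.083240) = -2.167837
  y ← 1.284277 + 0.16·(-2.167837) = 0.937423
y(0.32) ≈ 0.9374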